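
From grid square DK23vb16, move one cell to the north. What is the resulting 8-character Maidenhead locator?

DK23vb17

Latitude extended square 6; +1 → 7.
The longitude characters are unchanged.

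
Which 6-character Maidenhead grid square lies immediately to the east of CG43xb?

CG53ab

Longitude subsquare x = 23; +1 → 24, wraps to 0 = a, carry into square.
Longitude square 4; +1 → 5.
The latitude characters are unchanged.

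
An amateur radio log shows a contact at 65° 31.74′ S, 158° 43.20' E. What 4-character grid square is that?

QC94

Shift to the Maidenhead origin (180°W, 90°S): lon 338.72, lat 24.47.
Field (20°×10°, letters A–R): 338.72/20 → 16 → Q, 24.47/10 → 2 → C; chars QC.
Square (2°×1°, digits 0–9): 18.72/2 → 9, 4.47/1 → 4; chars 94.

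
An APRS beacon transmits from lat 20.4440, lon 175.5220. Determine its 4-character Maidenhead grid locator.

RL70

Offset from 180°W / 90°S: lon 355.52°, lat 110.44°.
Field (20°×10°, letters A–R): lon ⌊355.52/20⌋ = 17 → R; lat ⌊110.44/10⌋ = 11 → L.
Square (2°×1°, digits 0–9): lon ⌊15.52/2⌋ = 7; lat ⌊0.44/1⌋ = 0.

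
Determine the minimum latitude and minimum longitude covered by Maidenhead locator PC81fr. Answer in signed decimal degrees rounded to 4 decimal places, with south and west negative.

-68.2917, 136.4167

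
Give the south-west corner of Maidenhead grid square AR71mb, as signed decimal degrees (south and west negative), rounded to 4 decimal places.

81.0417, -165.0000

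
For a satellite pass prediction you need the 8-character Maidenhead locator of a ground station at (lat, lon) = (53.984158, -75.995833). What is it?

FO23ax06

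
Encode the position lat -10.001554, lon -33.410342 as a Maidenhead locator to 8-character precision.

HH39hx09

Shift to the Maidenhead origin (180°W, 90°S): lon 146.58966, lat 79.99845.
Field (20°×10°, letters A–R): 146.58966/20 → 7 → H, 79.99845/10 → 7 → H; chars HH.
Square (2°×1°, digits 0–9): 6.58966/2 → 3, 9.99845/1 → 9; chars 39.
Subsquare (5′×2.5′, letters a–x): 0.58966/0.0833333 → 7 → h, 0.99845/0.0416667 → 23 → x; chars hx.
Extended square (30″×15″, digits 0–9): 0.00632/0.00833333 → 0, 0.04011/0.00416667 → 9; chars 09.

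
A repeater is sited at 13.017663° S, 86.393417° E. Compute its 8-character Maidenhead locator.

NH36ex75

Offset from 180°W / 90°S: lon 266.39342°, lat 76.98234°.
Field: 266.39342/20 → 13 → N, 76.98234/10 → 7 → H; chars NH.
Square: 6.39342/2 → 3, 6.98234/1 → 6; chars 36.
Subsquare: 0.39342/0.0833333 → 4 → e, 0.98234/0.0416667 → 23 → x; chars ex.
Extended square: 0.06008/0.00833333 → 7, 0.02400/0.00416667 → 5; chars 75.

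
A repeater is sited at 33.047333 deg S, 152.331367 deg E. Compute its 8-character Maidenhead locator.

Shift to the Maidenhead origin (180°W, 90°S): lon 332.33137, lat 56.95267.
Field (20°×10°, letters A–R): lon ⌊332.33137/20⌋ = 16 → Q; lat ⌊56.95267/10⌋ = 5 → F.
Square (2°×1°, digits 0–9): lon ⌊12.33137/2⌋ = 6; lat ⌊6.95267/1⌋ = 6.
Subsquare (5′×2.5′, letters a–x): lon ⌊0.33137/0.0833333⌋ = 3 → d; lat ⌊0.95267/0.0416667⌋ = 22 → w.
Extended square (30″×15″, digits 0–9): lon ⌊0.08137/0.00833333⌋ = 9; lat ⌊0.03600/0.00416667⌋ = 8.

QF66dw98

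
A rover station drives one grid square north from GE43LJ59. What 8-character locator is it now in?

GE43lk50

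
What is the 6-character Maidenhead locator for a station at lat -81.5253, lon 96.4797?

Add 180° to longitude and 90° to latitude: 276.4797, 8.4747.
Field: lon ⌊276.4797/20⌋ = 13 → N; lat ⌊8.4747/10⌋ = 0 → A.
Square: lon ⌊16.4797/2⌋ = 8; lat ⌊8.4747/1⌋ = 8.
Subsquare: lon ⌊0.4797/0.0833333⌋ = 5 → f; lat ⌊0.4747/0.0416667⌋ = 11 → l.

NA88fl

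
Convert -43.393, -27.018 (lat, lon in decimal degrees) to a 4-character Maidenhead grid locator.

HE66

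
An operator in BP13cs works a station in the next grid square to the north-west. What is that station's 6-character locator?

Longitude subsquare c = 2; −1 → 1 = b.
Latitude subsquare s = 18; +1 → 19 = t.

BP13bt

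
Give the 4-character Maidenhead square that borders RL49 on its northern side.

Latitude square 9; +1 → 10, wraps to 0, carry into field.
Latitude field L = 11; +1 → 12 = M.
The longitude characters are unchanged.

RM40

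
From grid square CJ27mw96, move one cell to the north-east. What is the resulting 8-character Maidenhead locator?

CJ27nw07

Longitude extended square 9; +1 → 10, wraps to 0, carry into subsquare.
Longitude subsquare m = 12; +1 → 13 = n.
Latitude extended square 6; +1 → 7.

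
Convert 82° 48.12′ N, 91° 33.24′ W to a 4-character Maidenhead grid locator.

ER42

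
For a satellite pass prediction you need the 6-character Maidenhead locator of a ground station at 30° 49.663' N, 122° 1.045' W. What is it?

CM80xt

Add 180° to longitude and 90° to latitude: 57.9826, 120.8277.
Field: lon ⌊57.9826/20⌋ = 2 → C; lat ⌊120.8277/10⌋ = 12 → M.
Square: lon ⌊17.9826/2⌋ = 8; lat ⌊0.8277/1⌋ = 0.
Subsquare: lon ⌊1.9826/0.0833333⌋ = 23 → x; lat ⌊0.8277/0.0416667⌋ = 19 → t.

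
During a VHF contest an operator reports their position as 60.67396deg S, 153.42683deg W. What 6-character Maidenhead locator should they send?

BC39gh

Offset from 180°W / 90°S: lon 26.5732°, lat 29.3260°.
Field (20°×10°, letters A–R): lon ⌊26.5732/20⌋ = 1 → B; lat ⌊29.3260/10⌋ = 2 → C.
Square (2°×1°, digits 0–9): lon ⌊6.5732/2⌋ = 3; lat ⌊9.3260/1⌋ = 9.
Subsquare (5′×2.5′, letters a–x): lon ⌊0.5732/0.0833333⌋ = 6 → g; lat ⌊0.3260/0.0416667⌋ = 7 → h.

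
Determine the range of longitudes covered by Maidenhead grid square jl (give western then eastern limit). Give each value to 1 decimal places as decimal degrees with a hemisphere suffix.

0.0° E, 20.0° E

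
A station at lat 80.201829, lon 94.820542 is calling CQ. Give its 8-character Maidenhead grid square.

Add 180° to longitude and 90° to latitude: 274.82054, 170.20183.
Field: lon ⌊274.82054/20⌋ = 13 → N; lat ⌊170.20183/10⌋ = 17 → R.
Square: lon ⌊14.82054/2⌋ = 7; lat ⌊0.20183/1⌋ = 0.
Subsquare: lon ⌊0.82054/0.0833333⌋ = 9 → j; lat ⌊0.20183/0.0416667⌋ = 4 → e.
Extended square: lon ⌊0.07054/0.00833333⌋ = 8; lat ⌊0.03516/0.00416667⌋ = 8.

NR70je88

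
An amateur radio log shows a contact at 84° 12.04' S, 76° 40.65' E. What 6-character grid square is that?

MA85it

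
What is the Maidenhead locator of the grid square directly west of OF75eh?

OF75dh

Longitude subsquare e = 4; −1 → 3 = d.
The latitude characters are unchanged.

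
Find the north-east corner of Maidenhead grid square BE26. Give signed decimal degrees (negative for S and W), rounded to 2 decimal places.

Field B=1, E=4: +1·20° lon, +4·10° lat → SW at lon -160°, lat -50°.
Square 2, 6: +2·2° lon, +6·1° lat → SW at lon -156°, lat -44°.
Cell spans 2° lon × 1° lat. NE corner is SW corner plus one full cell.
latitude -43.00, longitude -154.00.

-43.00, -154.00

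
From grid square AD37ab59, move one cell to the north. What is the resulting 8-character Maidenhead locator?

AD37ac50

Latitude extended square 9; +1 → 10, wraps to 0, carry into subsquare.
Latitude subsquare b = 1; +1 → 2 = c.
The longitude characters are unchanged.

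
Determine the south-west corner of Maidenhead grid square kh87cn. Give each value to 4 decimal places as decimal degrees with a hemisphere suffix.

Field K=10, H=7: +10·20° lon, +7·10° lat → SW at lon 20°, lat -20°.
Square 8, 7: +8·2° lon, +7·1° lat → SW at lon 36°, lat -13°.
Subsquare c=2, n=13: +2·0.0833333° lon, +13·0.0416667° lat → SW at lon 36.1667°, lat -12.4583°.
latitude 12.4583° S, longitude 36.1667° E.

12.4583° S, 36.1667° E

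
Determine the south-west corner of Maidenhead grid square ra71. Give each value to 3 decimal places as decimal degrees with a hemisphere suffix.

Field R=17, A=0: +17·20° lon, +0·10° lat → SW at lon 160°, lat -90°.
Square 7, 1: +7·2° lon, +1·1° lat → SW at lon 174°, lat -89°.
latitude 89.000° S, longitude 174.000° E.

89.000° S, 174.000° E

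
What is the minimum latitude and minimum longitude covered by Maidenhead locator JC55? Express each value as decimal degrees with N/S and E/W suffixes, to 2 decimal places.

Field J=9, C=2: +9·20° lon, +2·10° lat → SW at lon 0°, lat -70°.
Square 5, 5: +5·2° lon, +5·1° lat → SW at lon 10°, lat -65°.
latitude 65.00° S, longitude 10.00° E.

65.00° S, 10.00° E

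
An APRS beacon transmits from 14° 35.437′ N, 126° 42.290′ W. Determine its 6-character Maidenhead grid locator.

Offset from 180°W / 90°S: lon 53.2952°, lat 104.5906°.
Field (20°×10°, letters A–R): 53.2952/20 → 2 → C, 104.5906/10 → 10 → K; chars CK.
Square (2°×1°, digits 0–9): 13.2952/2 → 6, 4.5906/1 → 4; chars 64.
Subsquare (5′×2.5′, letters a–x): 1.2952/0.0833333 → 15 → p, 0.5906/0.0416667 → 14 → o; chars po.

CK64po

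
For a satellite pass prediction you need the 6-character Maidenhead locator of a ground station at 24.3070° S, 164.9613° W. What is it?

AG75mq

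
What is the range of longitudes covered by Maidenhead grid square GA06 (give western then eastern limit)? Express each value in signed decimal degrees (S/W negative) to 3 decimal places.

-60.000, -58.000

Field G=6, A=0: +6·20° lon, +0·10° lat → SW at lon -60°, lat -90°.
Square 0, 6: +0·2° lon, +6·1° lat → SW at lon -60°, lat -84°.
Cell spans 2° lon × 1° lat.
west -60.000, east -58.000.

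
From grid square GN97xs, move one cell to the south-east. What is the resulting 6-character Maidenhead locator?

Longitude subsquare x = 23; +1 → 24, wraps to 0 = a, carry into square.
Longitude square 9; +1 → 10, wraps to 0, carry into field.
Longitude field G = 6; +1 → 7 = H.
Latitude subsquare s = 18; −1 → 17 = r.

HN07ar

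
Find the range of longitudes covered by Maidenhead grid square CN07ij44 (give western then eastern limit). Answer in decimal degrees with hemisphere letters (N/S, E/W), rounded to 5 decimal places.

139.30000° W, 139.29167° W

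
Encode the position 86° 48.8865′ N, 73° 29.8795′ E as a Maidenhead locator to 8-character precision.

Offset from 180°W / 90°S: lon 253.49799°, lat 176.81477°.
Field (20°×10°, letters A–R): 253.49799/20 → 12 → M, 176.81477/10 → 17 → R; chars MR.
Square (2°×1°, digits 0–9): 13.49799/2 → 6, 6.81477/1 → 6; chars 66.
Subsquare (5′×2.5′, letters a–x): 1.49799/0.0833333 → 17 → r, 0.81477/0.0416667 → 19 → t; chars rt.
Extended square (30″×15″, digits 0–9): 0.08133/0.00833333 → 9, 0.02311/0.00416667 → 5; chars 95.

MR66rt95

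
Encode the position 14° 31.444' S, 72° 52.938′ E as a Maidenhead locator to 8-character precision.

MH65kl54

Add 180° to longitude and 90° to latitude: 252.88230, 75.47593.
Field (20°×10°, letters A–R): 252.88230/20 → 12 → M, 75.47593/10 → 7 → H; chars MH.
Square (2°×1°, digits 0–9): 12.88230/2 → 6, 5.47593/1 → 5; chars 65.
Subsquare (5′×2.5′, letters a–x): 0.88230/0.0833333 → 10 → k, 0.47593/0.0416667 → 11 → l; chars kl.
Extended square (30″×15″, digits 0–9): 0.04897/0.00833333 → 5, 0.01760/0.00416667 → 4; chars 54.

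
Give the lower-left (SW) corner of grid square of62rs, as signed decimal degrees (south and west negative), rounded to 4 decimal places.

-37.2500, 113.4167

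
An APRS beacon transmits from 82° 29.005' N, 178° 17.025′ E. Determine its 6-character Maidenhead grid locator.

RR92dl

Add 180° to longitude and 90° to latitude: 358.2837, 172.4834.
Field (20°×10°, letters A–R): lon ⌊358.2837/20⌋ = 17 → R; lat ⌊172.4834/10⌋ = 17 → R.
Square (2°×1°, digits 0–9): lon ⌊18.2837/2⌋ = 9; lat ⌊2.4834/1⌋ = 2.
Subsquare (5′×2.5′, letters a–x): lon ⌊0.2837/0.0833333⌋ = 3 → d; lat ⌊0.4834/0.0416667⌋ = 11 → l.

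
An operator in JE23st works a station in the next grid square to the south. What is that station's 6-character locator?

Latitude subsquare t = 19; −1 → 18 = s.
The longitude characters are unchanged.

JE23ss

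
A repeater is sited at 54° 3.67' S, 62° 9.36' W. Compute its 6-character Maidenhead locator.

FD85ww

Offset from 180°W / 90°S: lon 117.8440°, lat 35.9388°.
Field: lon ⌊117.8440/20⌋ = 5 → F; lat ⌊35.9388/10⌋ = 3 → D.
Square: lon ⌊17.8440/2⌋ = 8; lat ⌊5.9388/1⌋ = 5.
Subsquare: lon ⌊1.8440/0.0833333⌋ = 22 → w; lat ⌊0.9388/0.0416667⌋ = 22 → w.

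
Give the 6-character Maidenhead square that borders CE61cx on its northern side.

CE62ca

Latitude subsquare x = 23; +1 → 24, wraps to 0 = a, carry into square.
Latitude square 1; +1 → 2.
The longitude characters are unchanged.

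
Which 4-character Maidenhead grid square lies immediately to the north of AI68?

AI69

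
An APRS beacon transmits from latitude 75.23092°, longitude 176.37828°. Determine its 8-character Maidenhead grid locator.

Add 180° to longitude and 90° to latitude: 356.37828, 165.23092.
Field (20°×10°, letters A–R): 356.37828/20 → 17 → R, 165.23092/10 → 16 → Q; chars RQ.
Square (2°×1°, digits 0–9): 16.37828/2 → 8, 5.23092/1 → 5; chars 85.
Subsquare (5′×2.5′, letters a–x): 0.37828/0.0833333 → 4 → e, 0.23092/0.0416667 → 5 → f; chars ef.
Extended square (30″×15″, digits 0–9): 0.04495/0.00833333 → 5, 0.02259/0.00416667 → 5; chars 55.

RQ85ef55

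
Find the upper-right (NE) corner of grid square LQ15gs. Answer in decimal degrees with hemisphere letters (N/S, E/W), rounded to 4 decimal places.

75.7917° N, 42.5833° E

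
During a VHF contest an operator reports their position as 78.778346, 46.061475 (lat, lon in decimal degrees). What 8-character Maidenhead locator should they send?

LQ38as76

Offset from 180°W / 90°S: lon 226.06148°, lat 168.77835°.
Field (20°×10°, letters A–R): 226.06148/20 → 11 → L, 168.77835/10 → 16 → Q; chars LQ.
Square (2°×1°, digits 0–9): 6.06148/2 → 3, 8.77835/1 → 8; chars 38.
Subsquare (5′×2.5′, letters a–x): 0.06148/0.0833333 → 0 → a, 0.77835/0.0416667 → 18 → s; chars as.
Extended square (30″×15″, digits 0–9): 0.06148/0.00833333 → 7, 0.02835/0.00416667 → 6; chars 76.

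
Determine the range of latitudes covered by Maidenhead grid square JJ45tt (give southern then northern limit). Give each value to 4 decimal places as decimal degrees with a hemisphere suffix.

5.7917° N, 5.8333° N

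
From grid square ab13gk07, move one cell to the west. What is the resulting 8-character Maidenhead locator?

AB13fk97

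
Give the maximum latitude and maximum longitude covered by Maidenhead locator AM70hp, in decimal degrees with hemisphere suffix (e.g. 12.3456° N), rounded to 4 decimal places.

Field A=0, M=12: +0·20° lon, +12·10° lat → SW at lon -180°, lat 30°.
Square 7, 0: +7·2° lon, +0·1° lat → SW at lon -166°, lat 30°.
Subsquare h=7, p=15: +7·0.0833333° lon, +15·0.0416667° lat → SW at lon -165.417°, lat 30.625°.
Cell spans 0.0833333° lon × 0.0416667° lat. NE corner is SW corner plus one full cell.
latitude 30.6667° N, longitude 165.3333° W.

30.6667° N, 165.3333° W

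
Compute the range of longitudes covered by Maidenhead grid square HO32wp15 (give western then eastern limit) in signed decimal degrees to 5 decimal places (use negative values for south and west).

Field H=7, O=14: +7·20° lon, +14·10° lat → SW at lon -40°, lat 50°.
Square 3, 2: +3·2° lon, +2·1° lat → SW at lon -34°, lat 52°.
Subsquare w=22, p=15: +22·0.0833333° lon, +15·0.0416667° lat → SW at lon -32.1667°, lat 52.625°.
Extended square 1, 5: +1·0.00833333° lon, +5·0.00416667° lat → SW at lon -32.1583°, lat 52.6458°.
Cell spans 0.00833333° lon × 0.00416667° lat.
west -32.15833, east -32.15000.

-32.15833, -32.15000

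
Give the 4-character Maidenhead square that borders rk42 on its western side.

RK32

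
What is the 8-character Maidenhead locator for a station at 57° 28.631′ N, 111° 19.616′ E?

OO57pl94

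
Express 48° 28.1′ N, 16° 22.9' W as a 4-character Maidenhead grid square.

IN18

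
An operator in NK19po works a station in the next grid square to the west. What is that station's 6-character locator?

NK19oo

Longitude subsquare p = 15; −1 → 14 = o.
The latitude characters are unchanged.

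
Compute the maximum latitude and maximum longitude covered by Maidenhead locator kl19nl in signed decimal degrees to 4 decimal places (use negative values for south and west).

29.5000, 23.1667

Field K=10, L=11: +10·20° lon, +11·10° lat → SW at lon 20°, lat 20°.
Square 1, 9: +1·2° lon, +9·1° lat → SW at lon 22°, lat 29°.
Subsquare n=13, l=11: +13·0.0833333° lon, +11·0.0416667° lat → SW at lon 23.0833°, lat 29.4583°.
Cell spans 0.0833333° lon × 0.0416667° lat. NE corner is SW corner plus one full cell.
latitude 29.5000, longitude 23.1667.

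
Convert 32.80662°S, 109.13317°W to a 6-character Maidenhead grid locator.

DF57ke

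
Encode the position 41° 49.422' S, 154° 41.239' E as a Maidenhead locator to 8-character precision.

QE78ie22

Shift to the Maidenhead origin (180°W, 90°S): lon 334.68732, lat 48.17630.
Field: 334.68732/20 → 16 → Q, 48.17630/10 → 4 → E; chars QE.
Square: 14.68732/2 → 7, 8.17630/1 → 8; chars 78.
Subsquare: 0.68732/0.0833333 → 8 → i, 0.17630/0.0416667 → 4 → e; chars ie.
Extended square: 0.02065/0.00833333 → 2, 0.00963/0.00416667 → 2; chars 22.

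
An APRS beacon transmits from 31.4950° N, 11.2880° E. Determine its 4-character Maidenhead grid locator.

JM51

Shift to the Maidenhead origin (180°W, 90°S): lon 191.29, lat 121.50.
Field: lon ⌊191.29/20⌋ = 9 → J; lat ⌊121.50/10⌋ = 12 → M.
Square: lon ⌊11.29/2⌋ = 5; lat ⌊1.50/1⌋ = 1.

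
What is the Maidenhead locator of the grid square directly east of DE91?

EE01

Longitude square 9; +1 → 10, wraps to 0, carry into field.
Longitude field D = 3; +1 → 4 = E.
The latitude characters are unchanged.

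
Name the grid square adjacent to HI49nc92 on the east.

HI49oc02

Longitude extended square 9; +1 → 10, wraps to 0, carry into subsquare.
Longitude subsquare n = 13; +1 → 14 = o.
The latitude characters are unchanged.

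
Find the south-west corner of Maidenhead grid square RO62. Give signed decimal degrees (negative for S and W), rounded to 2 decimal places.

Field R=17, O=14: +17·20° lon, +14·10° lat → SW at lon 160°, lat 50°.
Square 6, 2: +6·2° lon, +2·1° lat → SW at lon 172°, lat 52°.
latitude 52.00, longitude 172.00.

52.00, 172.00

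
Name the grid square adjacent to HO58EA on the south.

Latitude subsquare a = 0; −1 → -1, wraps to 23 = x, carry into square.
Latitude square 8; −1 → 7.
The longitude characters are unchanged.

HO57ex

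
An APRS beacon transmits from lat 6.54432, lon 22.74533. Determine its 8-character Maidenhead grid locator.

KJ16in90

Add 180° to longitude and 90° to latitude: 202.74533, 96.54432.
Field: 202.74533/20 → 10 → K, 96.54432/10 → 9 → J; chars KJ.
Square: 2.74533/2 → 1, 6.54432/1 → 6; chars 16.
Subsquare: 0.74533/0.0833333 → 8 → i, 0.54432/0.0416667 → 13 → n; chars in.
Extended square: 0.07866/0.00833333 → 9, 0.00265/0.00416667 → 0; chars 90.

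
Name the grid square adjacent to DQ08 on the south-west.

Longitude square 0; −1 → -1, wraps to 9, carry into field.
Longitude field D = 3; −1 → 2 = C.
Latitude square 8; −1 → 7.

CQ97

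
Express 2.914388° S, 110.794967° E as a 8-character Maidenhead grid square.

Shift to the Maidenhead origin (180°W, 90°S): lon 290.79497, lat 87.08561.
Field: lon ⌊290.79497/20⌋ = 14 → O; lat ⌊87.08561/10⌋ = 8 → I.
Square: lon ⌊10.79497/2⌋ = 5; lat ⌊7.08561/1⌋ = 7.
Subsquare: lon ⌊0.79497/0.0833333⌋ = 9 → j; lat ⌊0.08561/0.0416667⌋ = 2 → c.
Extended square: lon ⌊0.04497/0.00833333⌋ = 5; lat ⌊0.00228/0.00416667⌋ = 0.

OI57jc50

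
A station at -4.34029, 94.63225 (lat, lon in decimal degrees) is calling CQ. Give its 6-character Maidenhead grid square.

NI75hp

Offset from 180°W / 90°S: lon 274.6322°, lat 85.6597°.
Field: lon ⌊274.6322/20⌋ = 13 → N; lat ⌊85.6597/10⌋ = 8 → I.
Square: lon ⌊14.6322/2⌋ = 7; lat ⌊5.6597/1⌋ = 5.
Subsquare: lon ⌊0.6322/0.0833333⌋ = 7 → h; lat ⌊0.6597/0.0416667⌋ = 15 → p.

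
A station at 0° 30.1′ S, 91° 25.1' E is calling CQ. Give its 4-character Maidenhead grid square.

Shift to the Maidenhead origin (180°W, 90°S): lon 271.42, lat 89.50.
Field: lon ⌊271.42/20⌋ = 13 → N; lat ⌊89.50/10⌋ = 8 → I.
Square: lon ⌊11.42/2⌋ = 5; lat ⌊9.50/1⌋ = 9.

NI59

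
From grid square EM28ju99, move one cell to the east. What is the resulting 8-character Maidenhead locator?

EM28ku09

Longitude extended square 9; +1 → 10, wraps to 0, carry into subsquare.
Longitude subsquare j = 9; +1 → 10 = k.
The latitude characters are unchanged.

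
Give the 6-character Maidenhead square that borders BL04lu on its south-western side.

BL04kt

Longitude subsquare l = 11; −1 → 10 = k.
Latitude subsquare u = 20; −1 → 19 = t.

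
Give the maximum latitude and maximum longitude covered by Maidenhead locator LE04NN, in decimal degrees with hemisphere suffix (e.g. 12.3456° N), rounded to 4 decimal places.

Field L=11, E=4: +11·20° lon, +4·10° lat → SW at lon 40°, lat -50°.
Square 0, 4: +0·2° lon, +4·1° lat → SW at lon 40°, lat -46°.
Subsquare n=13, n=13: +13·0.0833333° lon, +13·0.0416667° lat → SW at lon 41.0833°, lat -45.4583°.
Cell spans 0.0833333° lon × 0.0416667° lat. NE corner is SW corner plus one full cell.
latitude 45.4167° S, longitude 41.1667° E.

45.4167° S, 41.1667° E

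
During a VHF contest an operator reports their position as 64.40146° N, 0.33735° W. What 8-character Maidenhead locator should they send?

IP94tj96

Shift to the Maidenhead origin (180°W, 90°S): lon 179.66265, lat 154.40146.
Field (20°×10°, letters A–R): lon ⌊179.66265/20⌋ = 8 → I; lat ⌊154.40146/10⌋ = 15 → P.
Square (2°×1°, digits 0–9): lon ⌊19.66265/2⌋ = 9; lat ⌊4.40146/1⌋ = 4.
Subsquare (5′×2.5′, letters a–x): lon ⌊1.66265/0.0833333⌋ = 19 → t; lat ⌊0.40146/0.0416667⌋ = 9 → j.
Extended square (30″×15″, digits 0–9): lon ⌊0.07932/0.00833333⌋ = 9; lat ⌊0.02646/0.00416667⌋ = 6.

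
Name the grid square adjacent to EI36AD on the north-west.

EI26xe

Longitude subsquare a = 0; −1 → -1, wraps to 23 = x, carry into square.
Longitude square 3; −1 → 2.
Latitude subsquare d = 3; +1 → 4 = e.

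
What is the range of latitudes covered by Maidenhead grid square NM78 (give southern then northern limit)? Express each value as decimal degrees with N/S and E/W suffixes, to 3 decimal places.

Field N=13, M=12: +13·20° lon, +12·10° lat → SW at lon 80°, lat 30°.
Square 7, 8: +7·2° lon, +8·1° lat → SW at lon 94°, lat 38°.
Cell spans 2° lon × 1° lat.
south 38.000° N, north 39.000° N.

38.000° N, 39.000° N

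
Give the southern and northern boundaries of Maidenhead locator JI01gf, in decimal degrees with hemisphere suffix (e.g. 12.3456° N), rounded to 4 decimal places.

Field J=9, I=8: +9·20° lon, +8·10° lat → SW at lon 0°, lat -10°.
Square 0, 1: +0·2° lon, +1·1° lat → SW at lon 0°, lat -9°.
Subsquare g=6, f=5: +6·0.0833333° lon, +5·0.0416667° lat → SW at lon 0.5°, lat -8.79167°.
Cell spans 0.0833333° lon × 0.0416667° lat.
south 8.7917° S, north 8.7500° S.

8.7917° S, 8.7500° S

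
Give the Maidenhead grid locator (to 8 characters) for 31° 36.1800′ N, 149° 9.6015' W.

BM51ko04

Shift to the Maidenhead origin (180°W, 90°S): lon 30.83998, lat 121.60300.
Field: 30.83998/20 → 1 → B, 121.60300/10 → 12 → M; chars BM.
Square: 10.83998/2 → 5, 1.60300/1 → 1; chars 51.
Subsquare: 0.83998/0.0833333 → 10 → k, 0.60300/0.0416667 → 14 → o; chars ko.
Extended square: 0.00664/0.00833333 → 0, 0.01967/0.00416667 → 4; chars 04.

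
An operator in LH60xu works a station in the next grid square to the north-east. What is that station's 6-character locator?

LH70av

Longitude subsquare x = 23; +1 → 24, wraps to 0 = a, carry into square.
Longitude square 6; +1 → 7.
Latitude subsquare u = 20; +1 → 21 = v.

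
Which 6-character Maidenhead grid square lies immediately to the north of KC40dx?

KC41da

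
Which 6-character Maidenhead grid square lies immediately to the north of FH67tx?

FH68ta

Latitude subsquare x = 23; +1 → 24, wraps to 0 = a, carry into square.
Latitude square 7; +1 → 8.
The longitude characters are unchanged.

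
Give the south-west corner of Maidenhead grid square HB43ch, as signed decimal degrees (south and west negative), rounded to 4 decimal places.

-76.7083, -31.8333

Field H=7, B=1: +7·20° lon, +1·10° lat → SW at lon -40°, lat -80°.
Square 4, 3: +4·2° lon, +3·1° lat → SW at lon -32°, lat -77°.
Subsquare c=2, h=7: +2·0.0833333° lon, +7·0.0416667° lat → SW at lon -31.8333°, lat -76.7083°.
latitude -76.7083, longitude -31.8333.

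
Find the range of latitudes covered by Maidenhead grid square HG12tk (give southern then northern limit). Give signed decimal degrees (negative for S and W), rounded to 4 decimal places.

-27.5833, -27.5417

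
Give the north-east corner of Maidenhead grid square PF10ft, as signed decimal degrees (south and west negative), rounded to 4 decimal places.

-39.1667, 122.5000

Field P=15, F=5: +15·20° lon, +5·10° lat → SW at lon 120°, lat -40°.
Square 1, 0: +1·2° lon, +0·1° lat → SW at lon 122°, lat -40°.
Subsquare f=5, t=19: +5·0.0833333° lon, +19·0.0416667° lat → SW at lon 122.417°, lat -39.2083°.
Cell spans 0.0833333° lon × 0.0416667° lat. NE corner is SW corner plus one full cell.
latitude -39.1667, longitude 122.5000.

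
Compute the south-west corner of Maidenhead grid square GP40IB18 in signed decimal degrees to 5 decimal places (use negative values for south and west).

Field G=6, P=15: +6·20° lon, +15·10° lat → SW at lon -60°, lat 60°.
Square 4, 0: +4·2° lon, +0·1° lat → SW at lon -52°, lat 60°.
Subsquare i=8, b=1: +8·0.0833333° lon, +1·0.0416667° lat → SW at lon -51.3333°, lat 60.0417°.
Extended square 1, 8: +1·0.00833333° lon, +8·0.00416667° lat → SW at lon -51.325°, lat 60.075°.
latitude 60.07500, longitude -51.32500.

60.07500, -51.32500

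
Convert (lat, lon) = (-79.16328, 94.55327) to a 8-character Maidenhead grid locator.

Offset from 180°W / 90°S: lon 274.55327°, lat 10.83672°.
Field: lon ⌊274.55327/20⌋ = 13 → N; lat ⌊10.83672/10⌋ = 1 → B.
Square: lon ⌊14.55327/2⌋ = 7; lat ⌊0.83672/1⌋ = 0.
Subsquare: lon ⌊0.55327/0.0833333⌋ = 6 → g; lat ⌊0.83672/0.0416667⌋ = 20 → u.
Extended square: lon ⌊0.05327/0.00833333⌋ = 6; lat ⌊0.00339/0.00416667⌋ = 0.

NB70gu60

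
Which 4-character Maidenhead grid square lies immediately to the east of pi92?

QI02

Longitude square 9; +1 → 10, wraps to 0, carry into field.
Longitude field P = 15; +1 → 16 = Q.
The latitude characters are unchanged.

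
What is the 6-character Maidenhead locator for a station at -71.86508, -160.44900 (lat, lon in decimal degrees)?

AB98sd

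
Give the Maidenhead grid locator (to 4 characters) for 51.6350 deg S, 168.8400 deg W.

AD58

Add 180° to longitude and 90° to latitude: 11.16, 38.37.
Field: 11.16/20 → 0 → A, 38.37/10 → 3 → D; chars AD.
Square: 11.16/2 → 5, 8.37/1 → 8; chars 58.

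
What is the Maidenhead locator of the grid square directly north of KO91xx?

KO92xa

Latitude subsquare x = 23; +1 → 24, wraps to 0 = a, carry into square.
Latitude square 1; +1 → 2.
The longitude characters are unchanged.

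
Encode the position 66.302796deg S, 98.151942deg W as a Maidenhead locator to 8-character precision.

EC03wq17

Add 180° to longitude and 90° to latitude: 81.84806, 23.69720.
Field: 81.84806/20 → 4 → E, 23.69720/10 → 2 → C; chars EC.
Square: 1.84806/2 → 0, 3.69720/1 → 3; chars 03.
Subsquare: 1.84806/0.0833333 → 22 → w, 0.69720/0.0416667 → 16 → q; chars wq.
Extended square: 0.01472/0.00833333 → 1, 0.03054/0.00416667 → 7; chars 17.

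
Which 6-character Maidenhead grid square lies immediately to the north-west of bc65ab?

BC55xc

Longitude subsquare a = 0; −1 → -1, wraps to 23 = x, carry into square.
Longitude square 6; −1 → 5.
Latitude subsquare b = 1; +1 → 2 = c.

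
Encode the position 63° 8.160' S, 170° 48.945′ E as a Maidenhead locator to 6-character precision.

RC56ju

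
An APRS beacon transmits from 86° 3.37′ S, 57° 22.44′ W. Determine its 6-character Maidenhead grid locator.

GA13hw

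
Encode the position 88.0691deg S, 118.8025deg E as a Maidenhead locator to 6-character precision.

Shift to the Maidenhead origin (180°W, 90°S): lon 298.8025, lat 1.9309.
Field (20°×10°, letters A–R): lon ⌊298.8025/20⌋ = 14 → O; lat ⌊1.9309/10⌋ = 0 → A.
Square (2°×1°, digits 0–9): lon ⌊18.8025/2⌋ = 9; lat ⌊1.9309/1⌋ = 1.
Subsquare (5′×2.5′, letters a–x): lon ⌊0.8025/0.0833333⌋ = 9 → j; lat ⌊0.9309/0.0416667⌋ = 22 → w.

OA91jw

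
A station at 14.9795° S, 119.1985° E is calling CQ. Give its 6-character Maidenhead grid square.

Offset from 180°W / 90°S: lon 299.1985°, lat 75.0205°.
Field: lon ⌊299.1985/20⌋ = 14 → O; lat ⌊75.0205/10⌋ = 7 → H.
Square: lon ⌊19.1985/2⌋ = 9; lat ⌊5.0205/1⌋ = 5.
Subsquare: lon ⌊1.1985/0.0833333⌋ = 14 → o; lat ⌊0.0205/0.0416667⌋ = 0 → a.

OH95oa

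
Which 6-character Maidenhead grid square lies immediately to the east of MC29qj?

MC29rj

Longitude subsquare q = 16; +1 → 17 = r.
The latitude characters are unchanged.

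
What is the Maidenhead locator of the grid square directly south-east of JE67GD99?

JE67hd08

Longitude extended square 9; +1 → 10, wraps to 0, carry into subsquare.
Longitude subsquare g = 6; +1 → 7 = h.
Latitude extended square 9; −1 → 8.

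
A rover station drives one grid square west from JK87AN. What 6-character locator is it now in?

JK77xn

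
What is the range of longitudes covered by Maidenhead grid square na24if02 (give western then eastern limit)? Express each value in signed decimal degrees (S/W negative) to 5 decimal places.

84.66667, 84.67500

Field N=13, A=0: +13·20° lon, +0·10° lat → SW at lon 80°, lat -90°.
Square 2, 4: +2·2° lon, +4·1° lat → SW at lon 84°, lat -86°.
Subsquare i=8, f=5: +8·0.0833333° lon, +5·0.0416667° lat → SW at lon 84.6667°, lat -85.7917°.
Extended square 0, 2: +0·0.00833333° lon, +2·0.00416667° lat → SW at lon 84.6667°, lat -85.7833°.
Cell spans 0.00833333° lon × 0.00416667° lat.
west 84.66667, east 84.67500.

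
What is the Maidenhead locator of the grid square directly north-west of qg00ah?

PG90xi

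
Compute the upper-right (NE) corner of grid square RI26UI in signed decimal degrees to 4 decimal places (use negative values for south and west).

Field R=17, I=8: +17·20° lon, +8·10° lat → SW at lon 160°, lat -10°.
Square 2, 6: +2·2° lon, +6·1° lat → SW at lon 164°, lat -4°.
Subsquare u=20, i=8: +20·0.0833333° lon, +8·0.0416667° lat → SW at lon 165.667°, lat -3.66667°.
Cell spans 0.0833333° lon × 0.0416667° lat. NE corner is SW corner plus one full cell.
latitude -3.6250, longitude 165.7500.

-3.6250, 165.7500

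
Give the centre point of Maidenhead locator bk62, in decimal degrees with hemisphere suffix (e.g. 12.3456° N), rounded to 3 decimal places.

12.500° N, 147.000° W

Field B=1, K=10: +1·20° lon, +10·10° lat → SW at lon -160°, lat 10°.
Square 6, 2: +6·2° lon, +2·1° lat → SW at lon -148°, lat 12°.
Cell spans 2° lon × 1° lat. Centre is SW corner plus half of each.
latitude 12.500° N, longitude 147.000° W.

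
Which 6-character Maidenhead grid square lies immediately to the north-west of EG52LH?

EG52ki

Longitude subsquare l = 11; −1 → 10 = k.
Latitude subsquare h = 7; +1 → 8 = i.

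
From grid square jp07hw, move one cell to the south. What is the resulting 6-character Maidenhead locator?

JP07hv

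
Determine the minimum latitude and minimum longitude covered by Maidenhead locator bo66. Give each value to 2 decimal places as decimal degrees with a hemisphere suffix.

56.00° N, 148.00° W

Field B=1, O=14: +1·20° lon, +14·10° lat → SW at lon -160°, lat 50°.
Square 6, 6: +6·2° lon, +6·1° lat → SW at lon -148°, lat 56°.
latitude 56.00° N, longitude 148.00° W.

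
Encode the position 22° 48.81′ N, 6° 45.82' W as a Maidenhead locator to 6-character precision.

IL62ot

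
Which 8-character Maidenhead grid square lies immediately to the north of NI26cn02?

Latitude extended square 2; +1 → 3.
The longitude characters are unchanged.

NI26cn03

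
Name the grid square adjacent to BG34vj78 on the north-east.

BG34vj89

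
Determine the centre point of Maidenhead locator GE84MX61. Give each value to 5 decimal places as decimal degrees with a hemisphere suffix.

Field G=6, E=4: +6·20° lon, +4·10° lat → SW at lon -60°, lat -50°.
Square 8, 4: +8·2° lon, +4·1° lat → SW at lon -44°, lat -46°.
Subsquare m=12, x=23: +12·0.0833333° lon, +23·0.0416667° lat → SW at lon -43°, lat -45.0417°.
Extended square 6, 1: +6·0.00833333° lon, +1·0.00416667° lat → SW at lon -42.95°, lat -45.0375°.
Cell spans 0.00833333° lon × 0.00416667° lat. Centre is SW corner plus half of each.
latitude 45.03542° S, longitude 42.94583° W.

45.03542° S, 42.94583° W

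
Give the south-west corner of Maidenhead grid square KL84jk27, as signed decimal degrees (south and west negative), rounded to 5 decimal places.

24.44583, 36.76667

Field K=10, L=11: +10·20° lon, +11·10° lat → SW at lon 20°, lat 20°.
Square 8, 4: +8·2° lon, +4·1° lat → SW at lon 36°, lat 24°.
Subsquare j=9, k=10: +9·0.0833333° lon, +10·0.0416667° lat → SW at lon 36.75°, lat 24.4167°.
Extended square 2, 7: +2·0.00833333° lon, +7·0.00416667° lat → SW at lon 36.7667°, lat 24.4458°.
latitude 24.44583, longitude 36.76667.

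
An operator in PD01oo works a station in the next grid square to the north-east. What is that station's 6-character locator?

PD01pp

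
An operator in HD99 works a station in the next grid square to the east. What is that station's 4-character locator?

Longitude square 9; +1 → 10, wraps to 0, carry into field.
Longitude field H = 7; +1 → 8 = I.
The latitude characters are unchanged.

ID09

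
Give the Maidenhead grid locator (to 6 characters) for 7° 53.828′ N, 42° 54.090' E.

Offset from 180°W / 90°S: lon 222.9015°, lat 97.8971°.
Field: 222.9015/20 → 11 → L, 97.8971/10 → 9 → J; chars LJ.
Square: 2.9015/2 → 1, 7.8971/1 → 7; chars 17.
Subsquare: 0.9015/0.0833333 → 10 → k, 0.8971/0.0416667 → 21 → v; chars kv.

LJ17kv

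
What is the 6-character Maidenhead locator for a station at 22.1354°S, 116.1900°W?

DG17vu

Shift to the Maidenhead origin (180°W, 90°S): lon 63.8100, lat 67.8646.
Field: lon ⌊63.8100/20⌋ = 3 → D; lat ⌊67.8646/10⌋ = 6 → G.
Square: lon ⌊3.8100/2⌋ = 1; lat ⌊7.8646/1⌋ = 7.
Subsquare: lon ⌊1.8100/0.0833333⌋ = 21 → v; lat ⌊0.8646/0.0416667⌋ = 20 → u.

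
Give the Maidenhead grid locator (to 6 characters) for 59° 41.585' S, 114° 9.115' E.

OD70bh

Offset from 180°W / 90°S: lon 294.1519°, lat 30.3069°.
Field: lon ⌊294.1519/20⌋ = 14 → O; lat ⌊30.3069/10⌋ = 3 → D.
Square: lon ⌊14.1519/2⌋ = 7; lat ⌊0.3069/1⌋ = 0.
Subsquare: lon ⌊0.1519/0.0833333⌋ = 1 → b; lat ⌊0.3069/0.0416667⌋ = 7 → h.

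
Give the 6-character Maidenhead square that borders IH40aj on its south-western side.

IH30xi

Longitude subsquare a = 0; −1 → -1, wraps to 23 = x, carry into square.
Longitude square 4; −1 → 3.
Latitude subsquare j = 9; −1 → 8 = i.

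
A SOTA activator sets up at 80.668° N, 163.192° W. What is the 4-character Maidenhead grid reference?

Offset from 180°W / 90°S: lon 16.81°, lat 170.67°.
Field: lon ⌊16.81/20⌋ = 0 → A; lat ⌊170.67/10⌋ = 17 → R.
Square: lon ⌊16.81/2⌋ = 8; lat ⌊0.67/1⌋ = 0.

AR80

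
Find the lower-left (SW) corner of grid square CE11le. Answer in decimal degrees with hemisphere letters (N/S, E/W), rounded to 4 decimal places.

48.8333° S, 137.0833° W

Field C=2, E=4: +2·20° lon, +4·10° lat → SW at lon -140°, lat -50°.
Square 1, 1: +1·2° lon, +1·1° lat → SW at lon -138°, lat -49°.
Subsquare l=11, e=4: +11·0.0833333° lon, +4·0.0416667° lat → SW at lon -137.083°, lat -48.8333°.
latitude 48.8333° S, longitude 137.0833° W.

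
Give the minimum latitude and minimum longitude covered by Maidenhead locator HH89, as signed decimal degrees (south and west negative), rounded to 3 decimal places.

-11.000, -24.000

Field H=7, H=7: +7·20° lon, +7·10° lat → SW at lon -40°, lat -20°.
Square 8, 9: +8·2° lon, +9·1° lat → SW at lon -24°, lat -11°.
latitude -11.000, longitude -24.000.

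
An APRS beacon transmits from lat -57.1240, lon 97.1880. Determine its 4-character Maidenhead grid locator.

ND82

Add 180° to longitude and 90° to latitude: 277.19, 32.88.
Field: lon ⌊277.19/20⌋ = 13 → N; lat ⌊32.88/10⌋ = 3 → D.
Square: lon ⌊17.19/2⌋ = 8; lat ⌊2.88/1⌋ = 2.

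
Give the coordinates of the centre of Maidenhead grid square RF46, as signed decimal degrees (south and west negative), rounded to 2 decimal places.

Field R=17, F=5: +17·20° lon, +5·10° lat → SW at lon 160°, lat -40°.
Square 4, 6: +4·2° lon, +6·1° lat → SW at lon 168°, lat -34°.
Cell spans 2° lon × 1° lat. Centre is SW corner plus half of each.
latitude -33.50, longitude 169.00.

-33.50, 169.00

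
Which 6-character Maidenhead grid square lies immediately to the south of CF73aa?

Latitude subsquare a = 0; −1 → -1, wraps to 23 = x, carry into square.
Latitude square 3; −1 → 2.
The longitude characters are unchanged.

CF72ax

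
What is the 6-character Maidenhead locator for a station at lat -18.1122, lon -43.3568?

Add 180° to longitude and 90° to latitude: 136.6432, 71.8878.
Field: 136.6432/20 → 6 → G, 71.8878/10 → 7 → H; chars GH.
Square: 16.6432/2 → 8, 1.8878/1 → 1; chars 81.
Subsquare: 0.6432/0.0833333 → 7 → h, 0.8878/0.0416667 → 21 → v; chars hv.

GH81hv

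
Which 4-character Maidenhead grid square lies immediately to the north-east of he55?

HE66

Longitude square 5; +1 → 6.
Latitude square 5; +1 → 6.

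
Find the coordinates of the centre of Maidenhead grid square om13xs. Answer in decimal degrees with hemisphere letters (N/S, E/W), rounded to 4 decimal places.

33.7708° N, 103.9583° E

Field O=14, M=12: +14·20° lon, +12·10° lat → SW at lon 100°, lat 30°.
Square 1, 3: +1·2° lon, +3·1° lat → SW at lon 102°, lat 33°.
Subsquare x=23, s=18: +23·0.0833333° lon, +18·0.0416667° lat → SW at lon 103.917°, lat 33.75°.
Cell spans 0.0833333° lon × 0.0416667° lat. Centre is SW corner plus half of each.
latitude 33.7708° N, longitude 103.9583° E.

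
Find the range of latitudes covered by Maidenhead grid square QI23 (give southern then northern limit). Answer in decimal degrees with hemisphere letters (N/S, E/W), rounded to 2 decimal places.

Field Q=16, I=8: +16·20° lon, +8·10° lat → SW at lon 140°, lat -10°.
Square 2, 3: +2·2° lon, +3·1° lat → SW at lon 144°, lat -7°.
Cell spans 2° lon × 1° lat.
south 7.00° S, north 6.00° S.

7.00° S, 6.00° S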